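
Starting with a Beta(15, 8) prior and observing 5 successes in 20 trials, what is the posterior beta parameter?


Posterior beta = prior beta + failures
Failures = 20 - 5 = 15
beta_post = 8 + 15 = 23

23


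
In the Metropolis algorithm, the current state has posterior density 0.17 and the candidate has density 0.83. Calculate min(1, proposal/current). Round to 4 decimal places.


Ratio = 0.83/0.17 = 4.8824
Acceptance probability = min(1, 4.8824)
= 1.0

1.0


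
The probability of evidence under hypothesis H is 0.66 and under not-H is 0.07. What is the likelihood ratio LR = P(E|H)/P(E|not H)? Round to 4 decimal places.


LR = 0.66 / 0.07
= 9.4286

9.4286


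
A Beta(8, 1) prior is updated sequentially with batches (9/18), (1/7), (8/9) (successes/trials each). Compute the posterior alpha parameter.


Sequential conjugate updating is equivalent to a single batch update.
Total successes across all batches = 18
alpha_posterior = alpha_prior + total_successes = 8 + 18
= 26

26


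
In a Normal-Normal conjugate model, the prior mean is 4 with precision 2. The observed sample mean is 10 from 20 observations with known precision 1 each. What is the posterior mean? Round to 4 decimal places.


Posterior precision = tau0 + n*tau = 2 + 20*1 = 22
Posterior mean = (tau0*mu0 + n*tau*xbar) / posterior_precision
= (2*4 + 20*1*10) / 22
= 208 / 22 = 9.4545

9.4545


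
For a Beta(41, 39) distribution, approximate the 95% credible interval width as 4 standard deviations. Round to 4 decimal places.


Variance of Beta(a,b) = ab / ((a+b)^2 * (a+b+1))
= 41*39 / ((80)^2 * 81)
= 0.0031
SD = sqrt(0.0031) = 0.0555
Width = 4 * SD = 0.2222

0.2222


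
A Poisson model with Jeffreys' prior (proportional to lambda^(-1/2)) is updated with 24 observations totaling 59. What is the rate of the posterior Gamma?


Posterior = Gamma(0.5 + S, n)
= Gamma(0.5 + 59, 24)
Posterior rate = 0 + n = 24

24.0


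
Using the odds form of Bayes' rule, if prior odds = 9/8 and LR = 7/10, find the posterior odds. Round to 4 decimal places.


Bayes' rule in odds form: posterior odds = prior odds * LR
= (9 * 7) / (8 * 10)
= 63/80 = 0.7875

0.7875


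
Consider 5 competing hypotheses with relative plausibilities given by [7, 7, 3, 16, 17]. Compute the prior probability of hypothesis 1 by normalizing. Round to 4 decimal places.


Sum of weights = 7 + 7 + 3 + 16 + 17 = 50
Normalized prior for H1 = 7 / 50
= 0.14

0.14


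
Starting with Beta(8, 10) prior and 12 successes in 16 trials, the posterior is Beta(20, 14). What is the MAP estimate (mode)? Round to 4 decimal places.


The mode of Beta(a, b) when a > 1 and b > 1 is (a-1)/(a+b-2)
= (20 - 1) / (20 + 14 - 2)
= 19 / 32
= 0.5938

0.5938


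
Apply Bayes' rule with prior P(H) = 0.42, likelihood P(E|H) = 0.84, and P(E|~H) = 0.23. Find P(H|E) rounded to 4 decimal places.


Step 1: Compute marginal P(E) = P(E|H)P(H) + P(E|~H)P(~H)
= 0.84*0.42 + 0.23*0.58 = 0.4862
Step 2: P(H|E) = P(E|H)P(H)/P(E) = 0.3528/0.4862
= 0.7256

0.7256


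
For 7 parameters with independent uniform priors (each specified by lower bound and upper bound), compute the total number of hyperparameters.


A uniform prior has 2 hyperparameters per parameter.
Total = 7 * 2 = 14

14


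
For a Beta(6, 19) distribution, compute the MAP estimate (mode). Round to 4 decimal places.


MAP = mode = (a-1)/(a+b-2)
= (6-1)/(6+19-2)
= 5/23 = 0.2174

0.2174


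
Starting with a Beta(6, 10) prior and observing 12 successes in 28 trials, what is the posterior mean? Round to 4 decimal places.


Posterior parameters: alpha = 6 + 12 = 18
beta = 10 + 16 = 26
Posterior mean = alpha / (alpha + beta) = 18 / 44
= 0.4091

0.4091


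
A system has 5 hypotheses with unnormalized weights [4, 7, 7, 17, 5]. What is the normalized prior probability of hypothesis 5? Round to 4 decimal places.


The normalized prior is the weight divided by the total.
Total weight = 40
P(H5) = 5 / 40 = 0.125

0.125


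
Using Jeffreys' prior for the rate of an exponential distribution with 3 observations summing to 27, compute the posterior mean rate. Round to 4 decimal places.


Jeffreys' prior leads to posterior Gamma(3, 27).
Mean = 3/27 = 0.1111

0.1111


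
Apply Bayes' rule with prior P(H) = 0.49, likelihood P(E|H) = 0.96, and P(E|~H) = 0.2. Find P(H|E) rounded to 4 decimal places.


Step 1: Compute marginal P(E) = P(E|H)P(H) + P(E|~H)P(~H)
= 0.96*0.49 + 0.2*0.51 = 0.5724
Step 2: P(H|E) = P(E|H)P(H)/P(E) = 0.4704/0.5724
= 0.8218

0.8218


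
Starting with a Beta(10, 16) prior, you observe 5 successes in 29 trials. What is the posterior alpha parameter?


For a Beta-Binomial conjugate model:
Posterior alpha = prior alpha + number of successes
= 10 + 5 = 15

15


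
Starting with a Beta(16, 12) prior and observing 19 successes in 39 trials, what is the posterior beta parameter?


Posterior beta = prior beta + failures
Failures = 39 - 19 = 20
beta_post = 12 + 20 = 32

32


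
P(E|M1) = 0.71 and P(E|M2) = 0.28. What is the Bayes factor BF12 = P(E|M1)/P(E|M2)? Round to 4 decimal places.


Bayes factor BF12 = P(E|M1) / P(E|M2)
= 0.71 / 0.28
= 2.5357

2.5357


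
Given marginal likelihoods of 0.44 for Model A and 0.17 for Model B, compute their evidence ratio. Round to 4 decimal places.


Ratio = ML(A) / ML(B) = 0.44/0.17
= 2.5882

2.5882


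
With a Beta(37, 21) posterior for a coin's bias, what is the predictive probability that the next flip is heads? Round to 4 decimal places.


The predictive probability equals the posterior mean.
P(next = heads) = alpha / (alpha + beta)
= 37 / 58 = 0.6379

0.6379


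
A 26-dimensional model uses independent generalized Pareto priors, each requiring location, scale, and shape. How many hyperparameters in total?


Per parameter: 3 (location, scale, and shape).
Total = 26 * 3 = 78

78


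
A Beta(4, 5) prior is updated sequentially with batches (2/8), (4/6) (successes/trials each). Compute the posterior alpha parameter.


Sequential conjugate updating is equivalent to a single batch update.
Total successes across all batches = 6
alpha_posterior = alpha_prior + total_successes = 4 + 6
= 10

10


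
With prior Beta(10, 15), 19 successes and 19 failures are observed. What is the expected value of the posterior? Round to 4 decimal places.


Posterior = Beta(29, 34)
E[theta] = alpha/(alpha+beta)
= 29/63 = 0.4603

0.4603


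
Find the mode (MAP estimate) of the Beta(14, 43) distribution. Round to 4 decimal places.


For Beta(a,b) with a,b > 1:
Mode = (a-1)/(a+b-2) = (14-1)/(57-2)
= 13/55 = 0.2364

0.2364


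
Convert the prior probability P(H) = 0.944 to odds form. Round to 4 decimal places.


P(not H) = 1 - 0.944 = 0.056
Odds = 0.944 / 0.056 = 16.8571

16.8571


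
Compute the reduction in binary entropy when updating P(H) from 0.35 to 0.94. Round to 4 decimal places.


H_before = -p*log2(p) - (1-p)*log2(1-p) for p=0.35: 0.9341
H_after for p=0.94: 0.3274
Reduction = 0.9341 - 0.3274 = 0.6066

0.6066


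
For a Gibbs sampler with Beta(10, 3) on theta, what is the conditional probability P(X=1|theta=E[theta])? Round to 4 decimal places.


E[theta] = 10/(10+3) = 0.7692
P(X=1|theta) = theta = 0.7692

0.7692


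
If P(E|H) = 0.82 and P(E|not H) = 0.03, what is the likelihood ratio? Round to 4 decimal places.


Likelihood ratio = P(E|H) / P(E|not H)
= 0.82 / 0.03
= 27.3333

27.3333


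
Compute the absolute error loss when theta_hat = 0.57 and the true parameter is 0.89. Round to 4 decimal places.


L = |theta_hat - theta_true|
= |0.57 - 0.89| = 0.32

0.32


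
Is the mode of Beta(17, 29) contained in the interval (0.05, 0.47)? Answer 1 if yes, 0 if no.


Mode = (a-1)/(a+b-2) = 16/44 = 0.3636
Interval: (0.05, 0.47)
Contains mode? 1

1


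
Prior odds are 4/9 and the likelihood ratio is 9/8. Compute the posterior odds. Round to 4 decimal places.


Posterior odds = prior odds * likelihood ratio
= (4/9) * (9/8)
= 36 / 72
= 0.5

0.5


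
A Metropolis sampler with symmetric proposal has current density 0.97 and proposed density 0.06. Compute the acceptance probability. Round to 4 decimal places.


For symmetric proposals, acceptance = min(1, pi(x*)/pi(x))
= min(1, 0.06/0.97)
= min(1, 0.0619) = 0.0619

0.0619


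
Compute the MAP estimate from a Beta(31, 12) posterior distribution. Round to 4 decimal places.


MAP = mode of Beta distribution
= (alpha - 1)/(alpha + beta - 2)
= (31-1)/(31+12-2)
= 30/41 = 0.7317

0.7317


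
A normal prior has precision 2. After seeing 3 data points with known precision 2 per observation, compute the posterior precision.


In the conjugate normal model, precisions add:
tau_posterior = tau_prior + n * tau_data
= 2 + 3*2 = 8

8


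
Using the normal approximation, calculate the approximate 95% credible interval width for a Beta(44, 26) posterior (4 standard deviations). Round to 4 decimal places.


Var(Beta) = 44*26/(70^2 * 71) = 0.0033
SD = 0.0573
Width ~ 4*SD = 0.2294

0.2294


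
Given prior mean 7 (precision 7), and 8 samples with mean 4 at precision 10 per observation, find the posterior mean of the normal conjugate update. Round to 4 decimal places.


The posterior mean is a precision-weighted average of prior and data.
Post. prec. = 7 + 80 = 87
Post. mean = (49 + 320)/87 = 369/87 = 4.2414

4.2414


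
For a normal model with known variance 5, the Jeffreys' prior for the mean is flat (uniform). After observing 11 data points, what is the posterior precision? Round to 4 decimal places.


Jeffreys' prior for normal mean (known variance) is flat.
Prior precision = 0.
Posterior precision = prior_prec + n/sigma^2 = 0 + 11/5
= 2.2

2.2


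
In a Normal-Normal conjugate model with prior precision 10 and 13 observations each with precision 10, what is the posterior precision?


Posterior precision = prior precision + n * observation precision
= 10 + 13 * 10
= 10 + 130 = 140

140


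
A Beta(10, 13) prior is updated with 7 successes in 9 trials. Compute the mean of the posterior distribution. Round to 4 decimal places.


After update: Beta(17, 15)
Mean = 17 / (17 + 15) = 17 / 32
= 0.5312

0.5312


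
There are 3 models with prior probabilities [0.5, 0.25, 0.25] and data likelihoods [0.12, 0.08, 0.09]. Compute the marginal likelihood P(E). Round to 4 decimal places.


P(E) = sum over models of P(M_i) * P(E|M_i)
= 0.5*0.12 + 0.25*0.08 + 0.25*0.09
= 0.1025

0.1025


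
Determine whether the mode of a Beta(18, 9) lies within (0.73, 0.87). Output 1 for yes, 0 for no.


First find the mode: (a-1)/(a+b-2) = 0.68
Is 0.68 in (0.73, 0.87)? 0

0


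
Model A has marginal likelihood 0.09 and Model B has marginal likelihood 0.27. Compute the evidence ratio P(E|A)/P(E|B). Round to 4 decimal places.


Evidence ratio = P(E|A) / P(E|B)
= 0.09 / 0.27
= 0.3333

0.3333


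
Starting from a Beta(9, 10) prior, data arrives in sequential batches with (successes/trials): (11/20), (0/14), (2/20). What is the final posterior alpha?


In sequential Bayesian updating, we sum all successes.
Total successes = 13
Final alpha = 9 + 13 = 22

22


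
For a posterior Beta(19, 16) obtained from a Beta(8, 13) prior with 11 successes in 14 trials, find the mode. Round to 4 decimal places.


Mode = (alpha - 1) / (alpha + beta - 2)
= 18 / 33
= 0.5455

0.5455


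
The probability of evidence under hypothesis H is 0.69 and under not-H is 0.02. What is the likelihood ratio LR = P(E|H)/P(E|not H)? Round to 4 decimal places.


LR = 0.69 / 0.02
= 34.5

34.5


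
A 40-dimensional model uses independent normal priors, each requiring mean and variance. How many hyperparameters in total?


Per parameter: 2 (mean and variance).
Total = 40 * 2 = 80

80


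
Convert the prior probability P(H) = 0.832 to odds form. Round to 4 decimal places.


P(not H) = 1 - 0.832 = 0.168
Odds = 0.832 / 0.168 = 4.9524

4.9524


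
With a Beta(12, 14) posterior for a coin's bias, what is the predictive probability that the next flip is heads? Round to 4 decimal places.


The predictive probability equals the posterior mean.
P(next = heads) = alpha / (alpha + beta)
= 12 / 26 = 0.4615

0.4615


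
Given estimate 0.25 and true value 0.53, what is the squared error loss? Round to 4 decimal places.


Squared error = (estimate - true)^2
Difference = -0.28
Loss = -0.28^2 = 0.0784

0.0784


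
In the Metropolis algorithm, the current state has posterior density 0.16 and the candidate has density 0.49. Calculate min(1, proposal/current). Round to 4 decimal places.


Ratio = 0.49/0.16 = 3.0625
Acceptance probability = min(1, 3.0625)
= 1.0

1.0


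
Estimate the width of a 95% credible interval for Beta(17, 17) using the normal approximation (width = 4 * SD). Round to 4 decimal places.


For Beta(a,b): Var = ab/((a+b)^2(a+b+1))
Var = 0.0071, SD = 0.0845
Approximate 95% CI width = 4 * 0.0845 = 0.3381

0.3381


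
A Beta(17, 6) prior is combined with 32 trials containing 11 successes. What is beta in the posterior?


In conjugate updating:
beta_posterior = beta_prior + (n - k)
= 6 + (32 - 11)
= 6 + 21 = 27

27


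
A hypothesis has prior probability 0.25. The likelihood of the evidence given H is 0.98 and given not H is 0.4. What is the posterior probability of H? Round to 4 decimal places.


Using Bayes' theorem:
P(E) = 0.25 * 0.98 + 0.75 * 0.4
P(E) = 0.545
P(H|E) = (0.25 * 0.98) / 0.545 = 0.4495

0.4495


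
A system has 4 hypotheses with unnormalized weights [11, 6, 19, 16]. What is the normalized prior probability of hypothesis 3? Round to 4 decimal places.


The normalized prior is the weight divided by the total.
Total weight = 52
P(H3) = 19 / 52 = 0.3654

0.3654


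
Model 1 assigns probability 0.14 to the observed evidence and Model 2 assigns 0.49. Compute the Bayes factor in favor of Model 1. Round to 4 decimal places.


BF = P(data|M1) / P(data|M2)
= 0.14 / 0.49 = 0.2857

0.2857


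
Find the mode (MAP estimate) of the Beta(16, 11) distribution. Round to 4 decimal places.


For Beta(a,b) with a,b > 1:
Mode = (a-1)/(a+b-2) = (16-1)/(27-2)
= 15/25 = 0.6

0.6


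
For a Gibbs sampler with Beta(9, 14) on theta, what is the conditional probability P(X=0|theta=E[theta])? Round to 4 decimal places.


E[theta] = 9/(9+14) = 0.3913
P(X=0|theta) = 1 - theta = 0.6087

0.6087


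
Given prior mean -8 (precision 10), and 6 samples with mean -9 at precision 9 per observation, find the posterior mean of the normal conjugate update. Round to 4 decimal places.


The posterior mean is a precision-weighted average of prior and data.
Post. prec. = 10 + 54 = 64
Post. mean = (-80 + -486)/64 = -566/64 = -8.8438

-8.8438


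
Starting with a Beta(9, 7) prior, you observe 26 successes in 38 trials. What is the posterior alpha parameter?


For a Beta-Binomial conjugate model:
Posterior alpha = prior alpha + number of successes
= 9 + 26 = 35

35


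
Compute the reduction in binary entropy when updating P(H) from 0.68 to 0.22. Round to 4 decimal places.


H_before = -p*log2(p) - (1-p)*log2(1-p) for p=0.68: 0.9044
H_after for p=0.22: 0.7602
Reduction = 0.9044 - 0.7602 = 0.1442

0.1442


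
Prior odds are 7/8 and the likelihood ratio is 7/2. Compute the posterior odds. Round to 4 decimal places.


Posterior odds = prior odds * likelihood ratio
= (7/8) * (7/2)
= 49 / 16
= 3.0625

3.0625


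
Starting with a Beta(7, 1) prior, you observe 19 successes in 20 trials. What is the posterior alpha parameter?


For a Beta-Binomial conjugate model:
Posterior alpha = prior alpha + number of successes
= 7 + 19 = 26

26


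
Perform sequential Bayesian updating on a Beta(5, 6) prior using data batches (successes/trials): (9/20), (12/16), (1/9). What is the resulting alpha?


Accumulate successes: 22
Posterior alpha = prior alpha + sum of successes
= 5 + 22 = 27

27


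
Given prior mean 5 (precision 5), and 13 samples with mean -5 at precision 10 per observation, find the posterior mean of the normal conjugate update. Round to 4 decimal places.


The posterior mean is a precision-weighted average of prior and data.
Post. prec. = 5 + 130 = 135
Post. mean = (25 + -650)/135 = -625/135 = -4.6296

-4.6296


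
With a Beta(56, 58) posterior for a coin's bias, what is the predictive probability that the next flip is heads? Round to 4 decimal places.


The predictive probability equals the posterior mean.
P(next = heads) = alpha / (alpha + beta)
= 56 / 114 = 0.4912

0.4912


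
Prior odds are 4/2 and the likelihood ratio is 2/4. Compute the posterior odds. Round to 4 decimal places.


Posterior odds = prior odds * likelihood ratio
= (4/2) * (2/4)
= 8 / 8
= 1.0

1.0


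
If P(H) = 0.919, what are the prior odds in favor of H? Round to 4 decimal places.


Prior odds = P(H) / (1 - P(H))
= 0.919 / 0.081
= 11.3457

11.3457


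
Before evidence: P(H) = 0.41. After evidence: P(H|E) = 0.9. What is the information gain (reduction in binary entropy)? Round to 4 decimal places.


Prior entropy = 0.9765
Posterior entropy = 0.469
Information gain = 0.9765 - 0.469 = 0.5075

0.5075


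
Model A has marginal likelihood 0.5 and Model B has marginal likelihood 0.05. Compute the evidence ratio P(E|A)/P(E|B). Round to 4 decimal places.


Evidence ratio = P(E|A) / P(E|B)
= 0.5 / 0.05
= 10.0

10.0


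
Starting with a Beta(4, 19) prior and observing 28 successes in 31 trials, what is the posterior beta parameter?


Posterior beta = prior beta + failures
Failures = 31 - 28 = 3
beta_post = 19 + 3 = 22

22


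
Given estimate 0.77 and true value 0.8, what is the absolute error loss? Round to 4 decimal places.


Absolute error = |estimate - true|
= |-0.03| = 0.03

0.03


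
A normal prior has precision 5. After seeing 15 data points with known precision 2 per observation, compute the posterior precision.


In the conjugate normal model, precisions add:
tau_posterior = tau_prior + n * tau_data
= 5 + 15*2 = 35

35


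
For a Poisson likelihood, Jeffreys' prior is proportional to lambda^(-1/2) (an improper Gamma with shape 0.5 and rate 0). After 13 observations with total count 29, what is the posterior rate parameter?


Jeffreys' prior for Poisson is proportional to lambda^(-1/2).
Posterior is Gamma(0.5 + S, 0 + n) = Gamma(0.5 + 29, 13).
Posterior rate = 0 + n = 13

13.0


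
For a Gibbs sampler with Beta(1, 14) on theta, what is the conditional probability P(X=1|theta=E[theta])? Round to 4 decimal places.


E[theta] = 1/(1+14) = 0.0667
P(X=1|theta) = theta = 0.0667

0.0667


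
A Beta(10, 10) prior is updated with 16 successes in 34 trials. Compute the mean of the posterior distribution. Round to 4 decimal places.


After update: Beta(26, 28)
Mean = 26 / (26 + 28) = 26 / 54
= 0.4815

0.4815


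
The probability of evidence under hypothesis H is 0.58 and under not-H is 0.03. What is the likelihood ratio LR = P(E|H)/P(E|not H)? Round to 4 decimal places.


LR = 0.58 / 0.03
= 19.3333

19.3333


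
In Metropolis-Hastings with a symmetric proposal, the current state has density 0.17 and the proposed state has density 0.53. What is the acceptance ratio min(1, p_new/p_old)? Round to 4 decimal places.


Ratio = p_new / p_old = 0.53 / 0.17 = 3.1176
Acceptance = min(1, 3.1176) = 1.0

1.0


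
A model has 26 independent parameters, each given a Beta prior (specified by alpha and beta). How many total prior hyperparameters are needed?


Each Beta prior needs 2 hyperparameters (alpha and beta).
Total = 2 * 26 = 52

52


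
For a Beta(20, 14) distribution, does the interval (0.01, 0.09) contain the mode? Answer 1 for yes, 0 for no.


Mode of Beta(a,b) = (a-1)/(a+b-2)
= (20-1)/(20+14-2) = 0.5938
Check: 0.01 <= 0.5938 <= 0.09?
Result: 0

0


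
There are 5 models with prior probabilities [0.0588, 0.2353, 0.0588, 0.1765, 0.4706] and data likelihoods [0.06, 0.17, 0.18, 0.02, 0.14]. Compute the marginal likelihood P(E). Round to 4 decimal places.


P(E) = sum over models of P(M_i) * P(E|M_i)
= 0.0588*0.06 + 0.2353*0.17 + 0.0588*0.18 + 0.1765*0.02 + 0.4706*0.14
= 0.1235

0.1235


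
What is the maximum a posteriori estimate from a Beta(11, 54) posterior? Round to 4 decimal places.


The MAP estimate equals the mode of the distribution.
Mode of Beta(a,b) = (a-1)/(a+b-2)
= 10/63
= 0.1587

0.1587


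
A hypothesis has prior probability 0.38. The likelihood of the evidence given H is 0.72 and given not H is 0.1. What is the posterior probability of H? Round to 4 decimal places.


Using Bayes' theorem:
P(E) = 0.38 * 0.72 + 0.62 * 0.1
P(E) = 0.3356
P(H|E) = (0.38 * 0.72) / 0.3356 = 0.8153

0.8153


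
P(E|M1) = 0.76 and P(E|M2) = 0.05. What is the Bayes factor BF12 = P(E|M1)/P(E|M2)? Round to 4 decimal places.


Bayes factor BF12 = P(E|M1) / P(E|M2)
= 0.76 / 0.05
= 15.2

15.2


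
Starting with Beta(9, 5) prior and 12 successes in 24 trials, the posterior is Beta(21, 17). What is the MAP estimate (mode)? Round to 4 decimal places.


The mode of Beta(a, b) when a > 1 and b > 1 is (a-1)/(a+b-2)
= (21 - 1) / (21 + 17 - 2)
= 20 / 36
= 0.5556

0.5556


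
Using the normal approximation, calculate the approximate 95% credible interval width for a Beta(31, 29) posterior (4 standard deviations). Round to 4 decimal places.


Var(Beta) = 31*29/(60^2 * 61) = 0.0041
SD = 0.064
Width ~ 4*SD = 0.2559

0.2559


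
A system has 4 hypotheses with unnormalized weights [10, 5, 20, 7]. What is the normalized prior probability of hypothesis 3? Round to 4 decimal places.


The normalized prior is the weight divided by the total.
Total weight = 42
P(H3) = 20 / 42 = 0.4762

0.4762


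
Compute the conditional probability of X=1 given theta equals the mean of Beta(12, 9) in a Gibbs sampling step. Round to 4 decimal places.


Mean of Beta(12, 9) = 0.5714
P(X=1 | theta=0.5714) = 0.5714

0.5714


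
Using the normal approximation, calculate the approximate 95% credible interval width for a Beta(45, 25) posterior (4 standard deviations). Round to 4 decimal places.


Var(Beta) = 45*25/(70^2 * 71) = 0.0032
SD = 0.0569
Width ~ 4*SD = 0.2275

0.2275


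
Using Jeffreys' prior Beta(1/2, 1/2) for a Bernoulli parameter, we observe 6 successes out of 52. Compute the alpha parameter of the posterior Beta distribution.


Conjugate update: Beta(0.5 + k, 0.5 + n - k).
k = 6, n - k = 46
Posterior alpha = 0.5 + k = 0.5 + 6 = 6.5

6.5


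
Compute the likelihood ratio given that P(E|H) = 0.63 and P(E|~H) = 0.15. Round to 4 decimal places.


LR = P(E|H) / P(E|~H)
= 0.63 / 0.15 = 4.2

4.2


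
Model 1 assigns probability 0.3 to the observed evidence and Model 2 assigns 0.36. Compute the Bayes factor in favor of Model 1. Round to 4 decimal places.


BF = P(data|M1) / P(data|M2)
= 0.3 / 0.36 = 0.8333

0.8333


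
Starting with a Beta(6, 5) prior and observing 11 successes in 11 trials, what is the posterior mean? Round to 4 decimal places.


Posterior parameters: alpha = 6 + 11 = 17
beta = 5 + 0 = 5
Posterior mean = alpha / (alpha + beta) = 17 / 22
= 0.7727

0.7727


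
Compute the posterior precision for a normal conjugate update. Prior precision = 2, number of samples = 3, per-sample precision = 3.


tau_post = tau_0 + n * tau
= 2 + 3 * 3 = 11

11


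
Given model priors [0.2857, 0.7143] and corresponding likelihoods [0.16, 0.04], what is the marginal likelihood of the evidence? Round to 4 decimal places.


P(E) = sum_i P(M_i) P(E|M_i)
= 0.0457 + 0.0286
= 0.0743

0.0743


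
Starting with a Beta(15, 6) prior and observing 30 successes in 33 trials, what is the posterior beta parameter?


Posterior beta = prior beta + failures
Failures = 33 - 30 = 3
beta_post = 6 + 3 = 9

9


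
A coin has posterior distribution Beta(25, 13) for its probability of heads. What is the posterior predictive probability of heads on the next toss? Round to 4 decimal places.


Posterior predictive = E[theta] = alpha/(alpha+beta)
= 25/38
= 0.6579

0.6579


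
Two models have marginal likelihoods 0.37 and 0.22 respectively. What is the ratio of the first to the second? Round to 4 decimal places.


Evidence ratio = 0.37 / 0.22
= 1.6818

1.6818


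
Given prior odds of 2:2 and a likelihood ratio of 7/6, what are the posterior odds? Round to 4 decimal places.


Posterior odds = prior odds * LR
Prior odds = 2/2 = 1.0
LR = 7/6 = 1.1667
Posterior odds = 1.0 * 1.1667 = 1.1667

1.1667


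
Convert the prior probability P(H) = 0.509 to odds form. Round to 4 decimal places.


P(not H) = 1 - 0.509 = 0.491
Odds = 0.509 / 0.491 = 1.0367

1.0367


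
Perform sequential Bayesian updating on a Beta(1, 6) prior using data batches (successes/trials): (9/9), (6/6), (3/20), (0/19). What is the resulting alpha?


Accumulate successes: 18
Posterior alpha = prior alpha + sum of successes
= 1 + 18 = 19

19


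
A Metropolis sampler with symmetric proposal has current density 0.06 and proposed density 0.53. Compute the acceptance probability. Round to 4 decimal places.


For symmetric proposals, acceptance = min(1, pi(x*)/pi(x))
= min(1, 0.53/0.06)
= min(1, 8.8333) = 1.0

1.0


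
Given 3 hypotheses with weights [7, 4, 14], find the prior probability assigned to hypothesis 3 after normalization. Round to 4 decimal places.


To normalize, divide each weight by the sum of all weights.
Sum = 25
Prior(H3) = 14/25 = 0.56

0.56


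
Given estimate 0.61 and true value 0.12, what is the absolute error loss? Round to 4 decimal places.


Absolute error = |estimate - true|
= |0.49| = 0.49

0.49


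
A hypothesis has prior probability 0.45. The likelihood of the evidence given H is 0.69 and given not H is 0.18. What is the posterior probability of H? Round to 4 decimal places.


Using Bayes' theorem:
P(E) = 0.45 * 0.69 + 0.55 * 0.18
P(E) = 0.4095
P(H|E) = (0.45 * 0.69) / 0.4095 = 0.7582

0.7582


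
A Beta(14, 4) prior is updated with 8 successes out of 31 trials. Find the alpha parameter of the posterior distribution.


In the Beta-Binomial conjugate update:
alpha_post = alpha_prior + successes
= 14 + 8
= 22

22


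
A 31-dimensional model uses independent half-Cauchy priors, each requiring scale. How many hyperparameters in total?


Per parameter: 1 (scale).
Total = 31 * 1 = 31

31


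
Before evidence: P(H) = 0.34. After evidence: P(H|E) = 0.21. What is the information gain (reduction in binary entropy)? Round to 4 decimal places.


Prior entropy = 0.9248
Posterior entropy = 0.7415
Information gain = 0.9248 - 0.7415 = 0.1833

0.1833


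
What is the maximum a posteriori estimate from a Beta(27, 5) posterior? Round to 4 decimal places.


The MAP estimate equals the mode of the distribution.
Mode of Beta(a,b) = (a-1)/(a+b-2)
= 26/30
= 0.8667

0.8667


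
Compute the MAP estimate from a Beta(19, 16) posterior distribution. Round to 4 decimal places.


MAP = mode of Beta distribution
= (alpha - 1)/(alpha + beta - 2)
= (19-1)/(19+16-2)
= 18/33 = 0.5455

0.5455


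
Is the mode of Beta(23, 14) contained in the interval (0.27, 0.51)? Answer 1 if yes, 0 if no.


Mode = (a-1)/(a+b-2) = 22/35 = 0.6286
Interval: (0.27, 0.51)
Contains mode? 0

0


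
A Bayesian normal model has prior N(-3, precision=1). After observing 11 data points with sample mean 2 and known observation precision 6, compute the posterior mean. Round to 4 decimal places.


Posterior mean = (prior_precision * prior_mean + n * data_precision * data_mean) / (prior_precision + n * data_precision)
Numerator = 1*-3 + 11*6*2 = 129
Denominator = 1 + 11*6 = 67
Posterior mean = 1.9254

1.9254


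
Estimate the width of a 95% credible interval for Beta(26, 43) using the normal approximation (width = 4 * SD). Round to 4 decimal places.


For Beta(a,b): Var = ab/((a+b)^2(a+b+1))
Var = 0.0034, SD = 0.0579
Approximate 95% CI width = 4 * 0.0579 = 0.2317

0.2317


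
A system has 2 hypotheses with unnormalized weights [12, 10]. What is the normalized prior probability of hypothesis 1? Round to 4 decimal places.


The normalized prior is the weight divided by the total.
Total weight = 22
P(H1) = 12 / 22 = 0.5455

0.5455


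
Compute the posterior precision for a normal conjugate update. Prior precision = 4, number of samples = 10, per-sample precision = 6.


tau_post = tau_0 + n * tau
= 4 + 10 * 6 = 64

64


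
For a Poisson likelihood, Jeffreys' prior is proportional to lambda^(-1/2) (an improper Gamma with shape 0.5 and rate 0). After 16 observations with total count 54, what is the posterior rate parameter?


Jeffreys' prior for Poisson is proportional to lambda^(-1/2).
Posterior is Gamma(0.5 + S, 0 + n) = Gamma(0.5 + 54, 16).
Posterior rate = 0 + n = 16

16.0


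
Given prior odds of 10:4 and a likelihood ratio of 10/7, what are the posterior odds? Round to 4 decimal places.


Posterior odds = prior odds * LR
Prior odds = 10/4 = 2.5
LR = 10/7 = 1.4286
Posterior odds = 2.5 * 1.4286 = 3.5714

3.5714


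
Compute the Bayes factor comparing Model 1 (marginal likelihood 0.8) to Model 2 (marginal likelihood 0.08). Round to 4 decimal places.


BF12 = marginal likelihood of M1 / marginal likelihood of M2
= 0.8/0.08
= 10.0

10.0


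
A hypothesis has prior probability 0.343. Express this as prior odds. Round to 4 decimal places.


Odds = P(H) / P(not H) = 0.343 / 0.657
= 0.5221

0.5221


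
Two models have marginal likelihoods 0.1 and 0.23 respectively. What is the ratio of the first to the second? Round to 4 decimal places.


Evidence ratio = 0.1 / 0.23
= 0.4348

0.4348


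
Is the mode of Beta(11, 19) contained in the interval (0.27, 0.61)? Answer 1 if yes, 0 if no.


Mode = (a-1)/(a+b-2) = 10/28 = 0.3571
Interval: (0.27, 0.61)
Contains mode? 1

1


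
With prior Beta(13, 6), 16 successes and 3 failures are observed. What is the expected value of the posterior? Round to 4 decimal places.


Posterior = Beta(29, 9)
E[theta] = alpha/(alpha+beta)
= 29/38 = 0.7632

0.7632


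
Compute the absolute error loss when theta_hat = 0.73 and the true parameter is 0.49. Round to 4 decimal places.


L = |theta_hat - theta_true|
= |0.73 - 0.49| = 0.24

0.24


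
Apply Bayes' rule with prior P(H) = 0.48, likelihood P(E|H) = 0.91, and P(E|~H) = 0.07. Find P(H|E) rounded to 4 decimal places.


Step 1: Compute marginal P(E) = P(E|H)P(H) + P(E|~H)P(~H)
= 0.91*0.48 + 0.07*0.52 = 0.4732
Step 2: P(H|E) = P(E|H)P(H)/P(E) = 0.4368/0.4732
= 0.9231

0.9231


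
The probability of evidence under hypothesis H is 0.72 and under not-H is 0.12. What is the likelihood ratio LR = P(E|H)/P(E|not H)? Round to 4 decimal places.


LR = 0.72 / 0.12
= 6.0

6.0


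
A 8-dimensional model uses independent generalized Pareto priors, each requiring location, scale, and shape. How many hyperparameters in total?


Per parameter: 3 (location, scale, and shape).
Total = 8 * 3 = 24

24


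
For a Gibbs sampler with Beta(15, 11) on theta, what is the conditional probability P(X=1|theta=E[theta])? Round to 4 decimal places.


E[theta] = 15/(15+11) = 0.5769
P(X=1|theta) = theta = 0.5769

0.5769


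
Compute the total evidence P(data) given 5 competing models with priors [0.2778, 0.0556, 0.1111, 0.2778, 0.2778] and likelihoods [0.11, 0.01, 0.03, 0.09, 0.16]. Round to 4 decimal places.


Marginal likelihood = sum P(model_i) * P(data|model_i)
Model 1: 0.2778 * 0.11 = 0.0306
Model 2: 0.0556 * 0.01 = 0.0006
Model 3: 0.1111 * 0.03 = 0.0033
Model 4: 0.2778 * 0.09 = 0.025
Model 5: 0.2778 * 0.16 = 0.0444
Total = 0.1039

0.1039


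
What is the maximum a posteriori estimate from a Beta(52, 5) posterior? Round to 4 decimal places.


The MAP estimate equals the mode of the distribution.
Mode of Beta(a,b) = (a-1)/(a+b-2)
= 51/55
= 0.9273

0.9273


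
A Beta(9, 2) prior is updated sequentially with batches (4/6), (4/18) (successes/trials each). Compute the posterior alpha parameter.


Sequential conjugate updating is equivalent to a single batch update.
Total successes across all batches = 8
alpha_posterior = alpha_prior + total_successes = 9 + 8
= 17

17


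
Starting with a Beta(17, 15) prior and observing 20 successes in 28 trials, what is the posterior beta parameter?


Posterior beta = prior beta + failures
Failures = 28 - 20 = 8
beta_post = 15 + 8 = 23

23


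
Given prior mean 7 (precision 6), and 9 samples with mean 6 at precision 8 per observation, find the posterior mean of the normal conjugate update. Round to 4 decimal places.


The posterior mean is a precision-weighted average of prior and data.
Post. prec. = 6 + 72 = 78
Post. mean = (42 + 432)/78 = 474/78 = 6.0769

6.0769


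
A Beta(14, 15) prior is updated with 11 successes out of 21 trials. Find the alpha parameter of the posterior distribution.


In the Beta-Binomial conjugate update:
alpha_post = alpha_prior + successes
= 14 + 11
= 25

25


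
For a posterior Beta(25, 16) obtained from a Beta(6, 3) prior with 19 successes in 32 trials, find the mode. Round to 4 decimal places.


Mode = (alpha - 1) / (alpha + beta - 2)
= 24 / 39
= 0.6154

0.6154


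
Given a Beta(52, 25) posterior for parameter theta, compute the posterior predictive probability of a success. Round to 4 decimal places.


For a Beta-Bernoulli model, the predictive probability is the mean:
P(success) = 52/(52+25) = 52/77 = 0.6753

0.6753


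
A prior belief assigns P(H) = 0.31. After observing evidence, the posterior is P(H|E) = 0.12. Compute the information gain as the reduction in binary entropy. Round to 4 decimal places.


H(prior) = -0.31*log2(0.31) - 0.69*log2(0.69)
= 0.8932
H(post) = -0.12*log2(0.12) - 0.88*log2(0.88)
= 0.5294
IG = 0.8932 - 0.5294 = 0.3638

0.3638


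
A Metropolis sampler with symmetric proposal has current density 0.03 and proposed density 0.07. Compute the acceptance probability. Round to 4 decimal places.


For symmetric proposals, acceptance = min(1, pi(x*)/pi(x))
= min(1, 0.07/0.03)
= min(1, 2.3333) = 1.0

1.0


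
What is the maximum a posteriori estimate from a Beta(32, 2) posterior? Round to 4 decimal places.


The MAP estimate equals the mode of the distribution.
Mode of Beta(a,b) = (a-1)/(a+b-2)
= 31/32
= 0.9688

0.9688


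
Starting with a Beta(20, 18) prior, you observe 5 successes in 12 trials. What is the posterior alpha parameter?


For a Beta-Binomial conjugate model:
Posterior alpha = prior alpha + number of successes
= 20 + 5 = 25

25


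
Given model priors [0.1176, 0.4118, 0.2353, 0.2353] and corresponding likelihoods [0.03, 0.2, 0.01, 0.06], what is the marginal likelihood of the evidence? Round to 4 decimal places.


P(E) = sum_i P(M_i) P(E|M_i)
= 0.0035 + 0.0824 + 0.0024 + 0.0141
= 0.1024

0.1024


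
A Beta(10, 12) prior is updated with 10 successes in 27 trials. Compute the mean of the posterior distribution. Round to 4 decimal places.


After update: Beta(20, 29)
Mean = 20 / (20 + 29) = 20 / 49
= 0.4082

0.4082


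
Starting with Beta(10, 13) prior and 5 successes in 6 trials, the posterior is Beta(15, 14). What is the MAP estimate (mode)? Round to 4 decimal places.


The mode of Beta(a, b) when a > 1 and b > 1 is (a-1)/(a+b-2)
= (15 - 1) / (15 + 14 - 2)
= 14 / 27
= 0.5185

0.5185


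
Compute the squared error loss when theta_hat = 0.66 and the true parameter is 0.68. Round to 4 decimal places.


L = (theta_hat - theta_true)^2
= (0.66 - 0.68)^2
= -0.02^2 = 0.0004

0.0004


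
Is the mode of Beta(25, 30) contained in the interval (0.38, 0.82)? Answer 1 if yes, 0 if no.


Mode = (a-1)/(a+b-2) = 24/53 = 0.4528
Interval: (0.38, 0.82)
Contains mode? 1

1


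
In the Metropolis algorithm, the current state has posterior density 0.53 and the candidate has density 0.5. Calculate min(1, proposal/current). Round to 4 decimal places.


Ratio = 0.5/0.53 = 0.9434
Acceptance probability = min(1, 0.9434)
= 0.9434

0.9434


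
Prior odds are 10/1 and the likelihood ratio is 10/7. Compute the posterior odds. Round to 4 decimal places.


Posterior odds = prior odds * likelihood ratio
= (10/1) * (10/7)
= 100 / 7
= 14.2857

14.2857


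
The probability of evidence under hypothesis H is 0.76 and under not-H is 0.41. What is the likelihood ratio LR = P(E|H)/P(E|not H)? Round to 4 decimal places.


LR = 0.76 / 0.41
= 1.8537

1.8537


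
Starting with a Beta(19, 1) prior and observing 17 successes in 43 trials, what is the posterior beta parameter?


Posterior beta = prior beta + failures
Failures = 43 - 17 = 26
beta_post = 1 + 26 = 27

27


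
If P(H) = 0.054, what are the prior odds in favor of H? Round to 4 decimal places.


Prior odds = P(H) / (1 - P(H))
= 0.054 / 0.946
= 0.0571

0.0571


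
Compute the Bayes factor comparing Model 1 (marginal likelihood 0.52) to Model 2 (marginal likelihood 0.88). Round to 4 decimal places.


BF12 = marginal likelihood of M1 / marginal likelihood of M2
= 0.52/0.88
= 0.5909

0.5909


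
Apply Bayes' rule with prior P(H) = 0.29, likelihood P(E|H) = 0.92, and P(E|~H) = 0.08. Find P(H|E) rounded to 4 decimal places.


Step 1: Compute marginal P(E) = P(E|H)P(H) + P(E|~H)P(~H)
= 0.92*0.29 + 0.08*0.71 = 0.3236
Step 2: P(H|E) = P(E|H)P(H)/P(E) = 0.2668/0.3236
= 0.8245

0.8245


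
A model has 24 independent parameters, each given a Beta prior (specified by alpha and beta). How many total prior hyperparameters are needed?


Each Beta prior needs 2 hyperparameters (alpha and beta).
Total = 2 * 24 = 48

48


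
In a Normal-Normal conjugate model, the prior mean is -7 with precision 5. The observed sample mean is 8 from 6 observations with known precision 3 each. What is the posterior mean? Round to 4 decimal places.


Posterior precision = tau0 + n*tau = 5 + 6*3 = 23
Posterior mean = (tau0*mu0 + n*tau*xbar) / posterior_precision
= (5*-7 + 6*3*8) / 23
= 109 / 23 = 4.7391

4.7391


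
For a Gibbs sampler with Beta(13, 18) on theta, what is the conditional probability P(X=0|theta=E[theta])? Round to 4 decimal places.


E[theta] = 13/(13+18) = 0.4194
P(X=0|theta) = 1 - theta = 0.5806

0.5806


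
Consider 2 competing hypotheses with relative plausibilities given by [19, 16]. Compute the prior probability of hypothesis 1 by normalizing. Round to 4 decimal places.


Sum of weights = 19 + 16 = 35
Normalized prior for H1 = 19 / 35
= 0.5429

0.5429


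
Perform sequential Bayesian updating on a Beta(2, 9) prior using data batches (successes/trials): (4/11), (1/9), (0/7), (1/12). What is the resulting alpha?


Accumulate successes: 6
Posterior alpha = prior alpha + sum of successes
= 2 + 6 = 8

8


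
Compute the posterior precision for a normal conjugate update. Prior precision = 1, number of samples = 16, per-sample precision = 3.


tau_post = tau_0 + n * tau
= 1 + 16 * 3 = 49

49


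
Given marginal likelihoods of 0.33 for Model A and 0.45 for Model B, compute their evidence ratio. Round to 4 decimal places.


Ratio = ML(A) / ML(B) = 0.33/0.45
= 0.7333

0.7333


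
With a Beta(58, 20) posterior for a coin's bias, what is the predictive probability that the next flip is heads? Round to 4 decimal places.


The predictive probability equals the posterior mean.
P(next = heads) = alpha / (alpha + beta)
= 58 / 78 = 0.7436

0.7436


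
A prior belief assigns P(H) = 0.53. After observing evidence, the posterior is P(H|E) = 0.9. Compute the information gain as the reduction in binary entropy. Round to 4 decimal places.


H(prior) = -0.53*log2(0.53) - 0.47*log2(0.47)
= 0.9974
H(post) = -0.9*log2(0.9) - 0.1*log2(0.1)
= 0.469
IG = 0.9974 - 0.469 = 0.5284

0.5284


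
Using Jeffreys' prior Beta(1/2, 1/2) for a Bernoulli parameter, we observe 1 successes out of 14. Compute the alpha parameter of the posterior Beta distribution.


Conjugate update: Beta(0.5 + k, 0.5 + n - k).
k = 1, n - k = 13
Posterior alpha = 0.5 + k = 0.5 + 1 = 1.5

1.5
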